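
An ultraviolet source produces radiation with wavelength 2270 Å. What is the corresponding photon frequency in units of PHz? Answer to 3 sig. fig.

Take c = 2.99792458e8 m/s.
Convert to SI: λ = 2270 Å = 2.27e-7 m.
For a photon f = c/λ, so f = 1.321e15 Hz.
Converting to PHz: f = 1.321 PHz ≈ 1.32 PHz.

1.32 PHz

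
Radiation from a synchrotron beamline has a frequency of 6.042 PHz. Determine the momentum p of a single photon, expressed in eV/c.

First convert: f = 6.042 PHz = 6.042 × 10^15 Hz.
For a photon p = hf/c, so p = 1.335 × 10^-26 kg·m/s.
Converting to eV/c: p = 24.99 eV/c ≈ 25.0 eV/c.

25.0 eV/c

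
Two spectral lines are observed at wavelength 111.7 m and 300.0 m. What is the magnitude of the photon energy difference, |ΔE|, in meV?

Using E = hc/λ: E₁ = 1.7784e-27 J, E₂ = 6.6215e-28 J.
|ΔE| = |1.7784e-27 − 6.6215e-28| = 1.12e-27 J = 6.97e-6 meV.

6.97e-6 meV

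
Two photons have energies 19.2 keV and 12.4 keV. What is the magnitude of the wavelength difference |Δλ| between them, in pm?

Using λ = hc/E: λ₁ = 6.458·10^-11 m, λ₂ = 9.999·10^-11 m.
|Δλ| = |6.458·10^-11 − 9.999·10^-11| = 3.54·10^-11 m = 35.4 pm.

35.4 pm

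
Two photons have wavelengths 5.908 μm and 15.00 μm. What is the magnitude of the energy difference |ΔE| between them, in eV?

Using E = hc/λ: E₁ = 3.3623 × 10^-20 J, E₂ = 1.3243 × 10^-20 J.
|ΔE| = |3.3623 × 10^-20 − 1.3243 × 10^-20| = 2.04 × 10^-20 J = 0.127 eV.

0.127 eV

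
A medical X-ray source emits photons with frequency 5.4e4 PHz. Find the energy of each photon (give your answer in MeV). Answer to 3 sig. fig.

0.223 MeV

Take h = 6.62607015e-34 J·s, 1 eV = 1.602176634e-19 J.
Convert to SI: f = 5.4e4 PHz = 5.4e19 Hz.
The photon relation is E = hf, giving E = 3.578e-14 J.
Converting to MeV: E = 0.2233 MeV ≈ 0.223 MeV.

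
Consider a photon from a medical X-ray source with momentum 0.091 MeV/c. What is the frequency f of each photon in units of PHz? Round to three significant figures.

Take h = 6.62607015 × 10^-34 J·s, c = 2.99792458 × 10^8 m/s, 1 eV = 1.602176634 × 10^-19 J.
First convert: p = 0.091 MeV/c = 4.8633 × 10^-23 kg·m/s.
Since f = pc/h for a photon, f = 2.200 × 10^19 Hz.
Converting to PHz: f = 22000 PHz ≈ 2.20 × 10^4 PHz.

2.20 × 10^4 PHz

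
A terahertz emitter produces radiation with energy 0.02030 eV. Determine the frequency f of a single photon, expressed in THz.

In SI units: E = 0.02030 eV = 3.2524 × 10^-21 J.
Since f = E/h for a photon, f = 4.909 × 10^12 Hz.
Converting to THz: f = 4.909 THz ≈ 4.91 THz.

4.91 THz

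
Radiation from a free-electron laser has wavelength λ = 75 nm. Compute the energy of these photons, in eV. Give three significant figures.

(h = 6.62607015 × 10^-34 J·s, c = 2.99792458 × 10^8 m/s, 1 eV = 1.602176634 × 10^-19 J.)
Convert to SI: λ = 75 nm = 7.5 × 10^-8 m.
For a photon E = hc/λ, so E = 2.649 × 10^-18 J.
Converting to eV: E = 16.53 eV ≈ 16.5 eV.

16.5 eV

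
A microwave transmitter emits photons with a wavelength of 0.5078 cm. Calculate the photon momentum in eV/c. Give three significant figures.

2.44e-4 eV/c

Use h = 6.62607015e-34 J·s, c = 2.99792458e8 m/s, 1 eV = 1.602176634e-19 J.
Convert to SI: λ = 0.5078 cm = 0.005078 m.
Apply p = h/λ: p = 1.305e-31 kg·m/s.
Converting to eV/c: p = 2.442e-4 eV/c ≈ 2.44e-4 eV/c.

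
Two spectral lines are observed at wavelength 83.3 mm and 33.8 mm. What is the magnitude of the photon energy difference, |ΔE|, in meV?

0.0218 meV

Using E = hc/λ: E₁ = 2.385·10^-24 J, E₂ = 5.877·10^-24 J.
|ΔE| = |2.385·10^-24 − 5.877·10^-24| = 3.49·10^-24 J = 0.0218 meV.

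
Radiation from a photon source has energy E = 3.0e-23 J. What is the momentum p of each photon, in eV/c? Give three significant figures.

For a photon p = E/c, so p = 1.001e-31 kg·m/s.
Converting to eV/c: p = 1.872e-4 eV/c ≈ 1.87e-4 eV/c.

1.87e-4 eV/c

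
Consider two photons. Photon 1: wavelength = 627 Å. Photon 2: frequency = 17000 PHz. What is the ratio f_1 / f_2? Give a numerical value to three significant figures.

f_1 = 4.781 × 10^15 Hz (from wavelength = 627 Å, via f = c/λ).
f_2 = 1.700 × 10^19 Hz (from frequency = 17000 PHz, via f given directly).
Ratio = 4.781 × 10^15 / 1.700 × 10^19 = 2.81 × 10^-4.

2.81 × 10^-4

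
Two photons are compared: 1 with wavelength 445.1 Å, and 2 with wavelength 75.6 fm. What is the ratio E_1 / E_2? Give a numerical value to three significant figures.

1.70 × 10^-6

E_1 = 4.463 × 10^-18 J (from wavelength = 445.1 Å, via E = hc/λ).
E_2 = 2.628 × 10^-12 J (from wavelength = 75.6 fm, via E = hc/λ).
Ratio = 4.463 × 10^-18 / 2.628 × 10^-12 = 1.70 × 10^-6.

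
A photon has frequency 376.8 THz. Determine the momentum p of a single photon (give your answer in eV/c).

1.56 eV/c

In SI units: f = 376.8 THz = 3.768e14 Hz.
The photon relation is p = hf/c, giving p = 8.328e-28 kg·m/s.
Converting to eV/c: p = 1.558 eV/c ≈ 1.56 eV/c.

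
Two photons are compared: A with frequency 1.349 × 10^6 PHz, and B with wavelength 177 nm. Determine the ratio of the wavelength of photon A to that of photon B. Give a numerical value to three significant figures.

1.26 × 10^-6

λ_A = 2.222 × 10^-13 m (from frequency = 1.349 × 10^6 PHz, via λ = c/f).
λ_B = 1.770 × 10^-7 m (from wavelength = 177 nm, via λ given directly).
Ratio = 2.222 × 10^-13 / 1.770 × 10^-7 = 1.26 × 10^-6.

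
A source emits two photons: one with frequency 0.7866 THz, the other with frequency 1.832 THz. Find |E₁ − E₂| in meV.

4.32 meV

Using E = hf: E₁ = 5.2121e-22 J, E₂ = 1.2139e-21 J.
|ΔE| = |5.2121e-22 − 1.2139e-21| = 6.93e-22 J = 4.32 meV.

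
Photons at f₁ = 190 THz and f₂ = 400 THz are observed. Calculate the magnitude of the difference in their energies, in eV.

Using E = hf: E₁ = 1.259 × 10^-19 J, E₂ = 2.650 × 10^-19 J.
|ΔE| = |1.259 × 10^-19 − 2.650 × 10^-19| = 1.39 × 10^-19 J = 0.868 eV.

0.868 eV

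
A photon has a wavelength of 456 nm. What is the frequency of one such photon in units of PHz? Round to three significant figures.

0.657 PHz

Take c = 2.99792458·10^8 m/s.
First convert: λ = 456 nm = 4.56·10^-7 m.
Since f = c/λ for a photon, f = 6.574·10^14 Hz.
Converting to PHz: f = 0.6574 PHz ≈ 0.657 PHz.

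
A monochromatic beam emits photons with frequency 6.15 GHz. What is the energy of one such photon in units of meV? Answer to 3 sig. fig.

Use h = 6.62607015e-34 J·s, 1 eV = 1.602176634e-19 J.
In SI units: f = 6.15 GHz = 6.15e9 Hz.
The photon relation is E = hf, giving E = 4.075e-24 J.
Converting to meV: E = 0.02543 meV ≈ 0.0254 meV.

0.0254 meV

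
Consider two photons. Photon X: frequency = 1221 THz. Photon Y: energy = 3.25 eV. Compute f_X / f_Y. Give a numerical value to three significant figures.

f_X = 1.221e15 Hz (from frequency = 1221 THz, via f given directly).
f_Y = 7.858e14 Hz (from energy = 3.25 eV, via f = E/h).
Ratio = 1.221e15 / 7.858e14 = 1.55.

1.55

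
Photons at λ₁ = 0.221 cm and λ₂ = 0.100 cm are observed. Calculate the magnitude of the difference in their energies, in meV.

0.679 meV

Using E = hc/λ: E₁ = 8.988 × 10^-23 J, E₂ = 1.986 × 10^-22 J.
|ΔE| = |8.988 × 10^-23 − 1.986 × 10^-22| = 1.09 × 10^-22 J = 0.679 meV.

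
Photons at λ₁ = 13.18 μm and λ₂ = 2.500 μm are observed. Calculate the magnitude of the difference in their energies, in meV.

402 meV

Using E = hc/λ: E₁ = 1.5072 × 10^-20 J, E₂ = 7.9458 × 10^-20 J.
|ΔE| = |1.5072 × 10^-20 − 7.9458 × 10^-20| = 6.44 × 10^-20 J = 402 meV.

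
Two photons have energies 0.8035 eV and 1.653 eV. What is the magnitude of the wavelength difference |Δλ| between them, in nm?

Using λ = hc/E: λ₁ = 1.5431 × 10^-6 m, λ₂ = 7.5006 × 10^-7 m.
|Δλ| = |1.5431 × 10^-6 − 7.5006 × 10^-7| = 7.93 × 10^-7 m = 793 nm.

793 nm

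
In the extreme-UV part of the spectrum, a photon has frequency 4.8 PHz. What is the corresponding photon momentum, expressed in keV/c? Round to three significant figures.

0.0199 keV/c

In SI units: f = 4.8 PHz = 4.8e15 Hz.
The photon relation is p = hf/c, giving p = 1.061e-26 kg·m/s.
Converting to keV/c: p = 0.01985 keV/c ≈ 0.0199 keV/c.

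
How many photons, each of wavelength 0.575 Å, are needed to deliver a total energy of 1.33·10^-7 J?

3.85·10^7 photons

Per-photon energy: E = 3.455·10^-15 J (from wavelength = 0.575 Å).
N = E_total / E_photon = 1.33·10^-7 J / 3.455·10^-15 J = 3.85·10^7.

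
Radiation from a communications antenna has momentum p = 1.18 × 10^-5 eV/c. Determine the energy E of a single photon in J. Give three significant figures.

Convert to SI: p = 1.18 × 10^-5 eV/c = 6.3063 × 10^-33 kg·m/s.
For a photon E = pc, so E = 1.891 × 10^-24 J.
So E ≈ 1.89 × 10^-24 J.

1.89 × 10^-24 J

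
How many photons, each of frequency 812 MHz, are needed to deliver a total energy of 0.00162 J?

Per-photon energy: E = 5.380e-25 J (from frequency = 812 MHz).
N = E_total / E_photon = 0.00162 J / 5.380e-25 J = 3.01e21.

3.01e21 photons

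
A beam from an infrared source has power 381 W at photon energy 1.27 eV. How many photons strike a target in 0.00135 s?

Total energy: E_total = P·t = 381 × 0.00135 = 0.5143 J.
Per-photon energy: E = 2.035e-19 J.
N = E_total / E_photon = 2.53e18.

2.53e18 photons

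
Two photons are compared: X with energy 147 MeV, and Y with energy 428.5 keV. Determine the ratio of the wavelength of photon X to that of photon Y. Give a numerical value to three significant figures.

λ_X = 8.434e-15 m (from energy = 147 MeV, via λ = hc/E).
λ_Y = 2.893e-12 m (from energy = 428.5 keV, via λ = hc/E).
Ratio = 8.434e-15 / 2.893e-12 = 2.91e-3.

2.91e-3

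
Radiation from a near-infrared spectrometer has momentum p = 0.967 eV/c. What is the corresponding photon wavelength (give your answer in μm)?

Use h = 6.62607015 × 10^-34 J·s, c = 2.99792458 × 10^8 m/s, 1 eV = 1.602176634 × 10^-19 J.
First convert: p = 0.967 eV/c = 5.1679 × 10^-28 kg·m/s.
For a photon λ = h/p, so λ = 1.282 × 10^-6 m.
Converting to μm: λ = 1.282 μm ≈ 1.28 μm.

1.28 μm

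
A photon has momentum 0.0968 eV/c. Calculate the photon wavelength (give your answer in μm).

12.8 μm

In SI units: p = 0.0968 eV/c = 5.1733e-29 kg·m/s.
The photon relation is λ = h/p, giving λ = 1.281e-5 m.
Converting to μm: λ = 12.81 μm ≈ 12.8 μm.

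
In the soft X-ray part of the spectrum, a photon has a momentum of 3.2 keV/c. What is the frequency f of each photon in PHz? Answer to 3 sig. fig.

Take h = 6.62607015e-34 J·s, c = 2.99792458e8 m/s, 1 eV = 1.602176634e-19 J.
In SI units: p = 3.2 keV/c = 1.7102e-24 kg·m/s.
Apply f = pc/h: f = 7.738e17 Hz.
Converting to PHz: f = 773.8 PHz ≈ 774 PHz.

774 PHz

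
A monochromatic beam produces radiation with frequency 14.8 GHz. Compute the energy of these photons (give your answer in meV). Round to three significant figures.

0.0612 meV

(h = 6.62607015 × 10^-34 J·s, 1 eV = 1.602176634 × 10^-19 J.)
Convert to SI: f = 14.8 GHz = 1.48 × 10^10 Hz.
Apply E = hf: E = 9.807 × 10^-24 J.
Converting to meV: E = 0.06121 meV ≈ 0.0612 meV.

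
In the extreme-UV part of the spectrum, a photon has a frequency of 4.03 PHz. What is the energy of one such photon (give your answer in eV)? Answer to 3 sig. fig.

16.7 eV

(h = 6.62607015 × 10^-34 J·s, 1 eV = 1.602176634 × 10^-19 J.)
Convert to SI: f = 4.03 PHz = 4.03 × 10^15 Hz.
For a photon E = hf, so E = 2.670 × 10^-18 J.
Converting to eV: E = 16.67 eV ≈ 16.7 eV.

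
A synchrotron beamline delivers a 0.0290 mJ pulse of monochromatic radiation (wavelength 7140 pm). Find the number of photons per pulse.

1.04·10^12 photons

Per-photon energy: E = 2.782·10^-17 J (from wavelength = 7140 pm).
N = E_total / E_photon = 2.90·10^-5 J / 2.782·10^-17 J = 1.04·10^12.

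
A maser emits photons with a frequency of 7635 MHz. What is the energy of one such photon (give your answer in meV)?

0.0316 meV

Use h = 6.62607015·10^-34 J·s, 1 eV = 1.602176634·10^-19 J.
Convert to SI: f = 7635 MHz = 7.635·10^9 Hz.
Since E = hf for a photon, E = 5.059·10^-24 J.
Converting to meV: E = 0.03158 meV ≈ 0.0316 meV.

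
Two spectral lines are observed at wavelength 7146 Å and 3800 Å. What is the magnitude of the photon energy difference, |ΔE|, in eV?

Using E = hc/λ: E₁ = 2.7798e-19 J, E₂ = 5.2275e-19 J.
|ΔE| = |2.7798e-19 − 5.2275e-19| = 2.45e-19 J = 1.53 eV.

1.53 eV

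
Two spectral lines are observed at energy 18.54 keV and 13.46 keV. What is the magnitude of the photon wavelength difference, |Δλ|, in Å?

Using λ = hc/E: λ₁ = 6.6874 × 10^-11 m, λ₂ = 9.2113 × 10^-11 m.
|Δλ| = |6.6874 × 10^-11 − 9.2113 × 10^-11| = 2.52 × 10^-11 m = 0.252 Å.

0.252 Å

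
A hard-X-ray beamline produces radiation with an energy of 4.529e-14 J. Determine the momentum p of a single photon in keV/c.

283 keV/c

(c = 2.99792458e8 m/s, 1 eV = 1.602176634e-19 J.)
The photon relation is p = E/c, giving p = 1.511e-22 kg·m/s.
Converting to keV/c: p = 282.7 keV/c ≈ 283 keV/c.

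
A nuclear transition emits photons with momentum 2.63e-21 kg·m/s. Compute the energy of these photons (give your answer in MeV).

4.92 MeV

Take c = 2.99792458e8 m/s, 1 eV = 1.602176634e-19 J.
For a photon E = pc, so E = 7.885e-13 J.
Converting to MeV: E = 4.921 MeV ≈ 4.92 MeV.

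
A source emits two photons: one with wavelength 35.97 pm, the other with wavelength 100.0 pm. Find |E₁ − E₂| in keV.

Using E = hc/λ: E₁ = 5.5225 × 10^-15 J, E₂ = 1.9864 × 10^-15 J.
|ΔE| = |5.5225 × 10^-15 − 1.9864 × 10^-15| = 3.54 × 10^-15 J = 22.1 keV.

22.1 keV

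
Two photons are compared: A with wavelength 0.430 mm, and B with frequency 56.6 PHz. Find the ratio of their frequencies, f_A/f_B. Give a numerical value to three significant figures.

1.23 × 10^-5

f_A = 6.972 × 10^11 Hz (from wavelength = 0.430 mm, via f = c/λ).
f_B = 5.660 × 10^16 Hz (from frequency = 56.6 PHz, via f given directly).
Ratio = 6.972 × 10^11 / 5.660 × 10^16 = 1.23 × 10^-5.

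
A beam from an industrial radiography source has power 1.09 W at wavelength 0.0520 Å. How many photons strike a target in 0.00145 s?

Total energy: E_total = P·t = 1.09 × 0.00145 = 0.001581 J.
Per-photon energy: E = 3.820 × 10^-14 J.
N = E_total / E_photon = 4.14 × 10^10.

4.14 × 10^10 photons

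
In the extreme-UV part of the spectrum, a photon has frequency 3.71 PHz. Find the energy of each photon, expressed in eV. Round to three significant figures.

15.3 eV

Take h = 6.62607015 × 10^-34 J·s, 1 eV = 1.602176634 × 10^-19 J.
In SI units: f = 3.71 PHz = 3.71 × 10^15 Hz.
For a photon E = hf, so E = 2.458 × 10^-18 J.
Converting to eV: E = 15.34 eV ≈ 15.3 eV.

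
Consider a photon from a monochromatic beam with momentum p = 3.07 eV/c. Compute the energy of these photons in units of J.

(c = 2.99792458 × 10^8 m/s, 1 eV = 1.602176634 × 10^-19 J.)
In SI units: p = 3.07 eV/c = 1.6407 × 10^-27 kg·m/s.
Since E = pc for a photon, E = 4.919 × 10^-19 J.
So E ≈ 4.92 × 10^-19 J.

4.92 × 10^-19 J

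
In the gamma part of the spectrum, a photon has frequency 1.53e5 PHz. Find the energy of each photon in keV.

633 keV

Use h = 6.62607015e-34 J·s, 1 eV = 1.602176634e-19 J.
First convert: f = 1.53e5 PHz = 1.53e20 Hz.
Apply E = hf: E = 1.014e-13 J.
Converting to keV: E = 632.8 keV ≈ 633 keV.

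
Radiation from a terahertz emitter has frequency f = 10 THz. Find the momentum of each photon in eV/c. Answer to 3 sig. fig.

0.0414 eV/c

Use h = 6.62607015e-34 J·s, c = 2.99792458e8 m/s, 1 eV = 1.602176634e-19 J.
Convert to SI: f = 10 THz = 1.0e13 Hz.
The photon relation is p = hf/c, giving p = 2.210e-29 kg·m/s.
Converting to eV/c: p = 0.04136 eV/c ≈ 0.0414 eV/c.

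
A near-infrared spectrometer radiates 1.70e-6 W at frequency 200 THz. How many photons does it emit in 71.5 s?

9.17e14 photons

Total energy: E_total = P·t = 1.70e-6 × 71.5 = 1.216e-4 J.
Per-photon energy: E = 1.325e-19 J.
N = E_total / E_photon = 9.17e14.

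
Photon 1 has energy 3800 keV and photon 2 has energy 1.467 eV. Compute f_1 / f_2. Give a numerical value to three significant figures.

f_1 = 9.188 × 10^20 Hz (from energy = 3800 keV, via f = E/h).
f_2 = 3.547 × 10^14 Hz (from energy = 1.467 eV, via f = E/h).
Ratio = 9.188 × 10^20 / 3.547 × 10^14 = 2.59 × 10^6.

2.59 × 10^6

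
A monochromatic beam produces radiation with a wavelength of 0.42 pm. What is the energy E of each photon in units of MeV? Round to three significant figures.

2.95 MeV

First convert: λ = 0.42 pm = 4.2 × 10^-13 m.
For a photon E = hc/λ, so E = 4.730 × 10^-13 J.
Converting to MeV: E = 2.952 MeV ≈ 2.95 MeV.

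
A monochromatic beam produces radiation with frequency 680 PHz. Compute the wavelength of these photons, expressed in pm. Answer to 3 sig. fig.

441 pm

Use c = 2.99792458e8 m/s.
Convert to SI: f = 680 PHz = 6.8e17 Hz.
For a photon λ = c/f, so λ = 4.409e-10 m.
Converting to pm: λ = 440.9 pm ≈ 441 pm.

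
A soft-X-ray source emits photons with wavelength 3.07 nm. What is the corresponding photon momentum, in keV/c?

0.404 keV/c

First convert: λ = 3.07 nm = 3.07 × 10^-9 m.
Since p = h/λ for a photon, p = 2.158 × 10^-25 kg·m/s.
Converting to keV/c: p = 0.4039 keV/c ≈ 0.404 keV/c.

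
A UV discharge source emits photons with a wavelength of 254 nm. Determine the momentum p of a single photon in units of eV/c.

Take h = 6.62607015 × 10^-34 J·s, c = 2.99792458 × 10^8 m/s, 1 eV = 1.602176634 × 10^-19 J.
First convert: λ = 254 nm = 2.54 × 10^-7 m.
Apply p = h/λ: p = 2.609 × 10^-27 kg·m/s.
Converting to eV/c: p = 4.881 eV/c ≈ 4.88 eV/c.

4.88 eV/c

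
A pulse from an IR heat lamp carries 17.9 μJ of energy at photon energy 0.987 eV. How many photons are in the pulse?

1.13e14 photons

Per-photon energy: E = 1.581e-19 J (from energy = 0.987 eV).
N = E_total / E_photon = 1.79e-5 J / 1.581e-19 J = 1.13e14.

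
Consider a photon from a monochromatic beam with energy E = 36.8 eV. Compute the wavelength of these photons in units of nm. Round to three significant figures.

33.7 nm

In SI units: E = 36.8 eV = 5.8960 × 10^-18 J.
The photon relation is λ = hc/E, giving λ = 3.369 × 10^-8 m.
Converting to nm: λ = 33.69 nm ≈ 33.7 nm.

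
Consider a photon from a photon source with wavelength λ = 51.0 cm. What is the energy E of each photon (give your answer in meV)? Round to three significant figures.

Take h = 6.62607015·10^-34 J·s, c = 2.99792458·10^8 m/s, 1 eV = 1.602176634·10^-19 J.
Convert to SI: λ = 51.0 cm = 0.510 m.
Apply E = hc/λ: E = 3.895·10^-25 J.
Converting to meV: E = 0.002431 meV ≈ 2.43·10^-3 meV.

2.43·10^-3 meV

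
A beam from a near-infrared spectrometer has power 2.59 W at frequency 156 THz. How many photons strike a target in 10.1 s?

2.53e20 photons

Total energy: E_total = P·t = 2.59 × 10.1 = 26.16 J.
Per-photon energy: E = 1.034e-19 J.
N = E_total / E_photon = 2.53e20.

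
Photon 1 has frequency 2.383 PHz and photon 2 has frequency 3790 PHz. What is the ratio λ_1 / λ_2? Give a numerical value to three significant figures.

1590

λ_1 = 1.258 × 10^-7 m (from frequency = 2.383 PHz, via λ = c/f).
λ_2 = 7.910 × 10^-11 m (from frequency = 3790 PHz, via λ = c/f).
Ratio = 1.258 × 10^-7 / 7.910 × 10^-11 = 1590.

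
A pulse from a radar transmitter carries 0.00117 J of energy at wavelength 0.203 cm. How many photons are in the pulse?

1.20 × 10^19 photons

Per-photon energy: E = 9.785 × 10^-23 J (from wavelength = 0.203 cm).
N = E_total / E_photon = 0.00117 J / 9.785 × 10^-23 J = 1.20 × 10^19.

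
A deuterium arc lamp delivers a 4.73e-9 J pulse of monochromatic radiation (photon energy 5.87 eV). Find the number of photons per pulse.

Per-photon energy: E = 9.405e-19 J (from energy = 5.87 eV).
N = E_total / E_photon = 4.73e-9 J / 9.405e-19 J = 5.03e9.

5.03e9 photons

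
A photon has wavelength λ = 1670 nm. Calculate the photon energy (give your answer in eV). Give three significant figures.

Take h = 6.62607015·10^-34 J·s, c = 2.99792458·10^8 m/s, 1 eV = 1.602176634·10^-19 J.
First convert: λ = 1670 nm = 1.67·10^-6 m.
Apply E = hc/λ: E = 1.189·10^-19 J.
Converting to eV: E = 0.7424 eV ≈ 0.742 eV.

0.742 eV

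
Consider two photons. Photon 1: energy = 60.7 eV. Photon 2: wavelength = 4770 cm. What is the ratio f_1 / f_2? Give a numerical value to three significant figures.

f_1 = 1.468e16 Hz (from energy = 60.7 eV, via f = E/h).
f_2 = 6.285e6 Hz (from wavelength = 4770 cm, via f = c/λ).
Ratio = 1.468e16 / 6.285e6 = 2.34e9.

2.34e9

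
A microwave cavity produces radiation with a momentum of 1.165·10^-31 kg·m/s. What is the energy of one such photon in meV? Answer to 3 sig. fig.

0.218 meV

Use c = 2.99792458·10^8 m/s, 1 eV = 1.602176634·10^-19 J.
Since E = pc for a photon, E = 3.493·10^-23 J.
Converting to meV: E = 0.2180 meV ≈ 0.218 meV.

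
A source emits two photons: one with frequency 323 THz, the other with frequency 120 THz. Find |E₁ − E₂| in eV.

0.840 eV

Using E = hf: E₁ = 2.140 × 10^-19 J, E₂ = 7.951 × 10^-20 J.
|ΔE| = |2.140 × 10^-19 − 7.951 × 10^-20| = 1.35 × 10^-19 J = 0.840 eV.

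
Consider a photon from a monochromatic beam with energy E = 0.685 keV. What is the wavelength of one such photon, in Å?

18.1 Å

Take h = 6.62607015e-34 J·s, c = 2.99792458e8 m/s, 1 eV = 1.602176634e-19 J.
Convert to SI: E = 0.685 keV = 1.0975e-16 J.
The photon relation is λ = hc/E, giving λ = 1.810e-9 m.
Converting to Å: λ = 18.10 Å ≈ 18.1 Å.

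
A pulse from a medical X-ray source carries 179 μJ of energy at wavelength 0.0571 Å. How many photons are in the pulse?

Per-photon energy: E = 3.479 × 10^-14 J (from wavelength = 0.0571 Å).
N = E_total / E_photon = 1.79 × 10^-4 J / 3.479 × 10^-14 J = 5.15 × 10^9.

5.15 × 10^9 photons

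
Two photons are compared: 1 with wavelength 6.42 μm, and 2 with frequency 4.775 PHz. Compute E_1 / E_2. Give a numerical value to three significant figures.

9.78 × 10^-3

E_1 = 3.094 × 10^-20 J (from wavelength = 6.42 μm, via E = hc/λ).
E_2 = 3.164 × 10^-18 J (from frequency = 4.775 PHz, via E = hf).
Ratio = 3.094 × 10^-20 / 3.164 × 10^-18 = 9.78 × 10^-3.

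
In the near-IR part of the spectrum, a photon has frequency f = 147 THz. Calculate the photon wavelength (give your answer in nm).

2040 nm

First convert: f = 147 THz = 1.47 × 10^14 Hz.
Apply λ = c/f: λ = 2.039 × 10^-6 m.
Converting to nm: λ = 2039 nm ≈ 2040 nm.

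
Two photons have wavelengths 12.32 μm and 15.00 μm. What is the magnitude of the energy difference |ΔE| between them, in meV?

18.0 meV

Using E = hc/λ: E₁ = 1.6124 × 10^-20 J, E₂ = 1.3243 × 10^-20 J.
|ΔE| = |1.6124 × 10^-20 − 1.3243 × 10^-20| = 2.88 × 10^-21 J = 18.0 meV.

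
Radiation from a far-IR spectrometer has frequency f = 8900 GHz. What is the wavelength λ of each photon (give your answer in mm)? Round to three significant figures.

0.0337 mm

Take c = 2.99792458·10^8 m/s.
Convert to SI: f = 8900 GHz = 8.9·10^12 Hz.
For a photon λ = c/f, so λ = 3.368·10^-5 m.
Converting to mm: λ = 0.03368 mm ≈ 0.0337 mm.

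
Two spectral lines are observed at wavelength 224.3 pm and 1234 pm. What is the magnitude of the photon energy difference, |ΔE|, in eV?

4520 eV

Using E = hc/λ: E₁ = 8.8562e-16 J, E₂ = 1.6098e-16 J.
|ΔE| = |8.8562e-16 − 1.6098e-16| = 7.25e-16 J = 4520 eV.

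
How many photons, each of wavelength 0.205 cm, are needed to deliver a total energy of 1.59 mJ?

1.64e19 photons

Per-photon energy: E = 9.690e-23 J (from wavelength = 0.205 cm).
N = E_total / E_photon = 0.00159 J / 9.690e-23 J = 1.64e19.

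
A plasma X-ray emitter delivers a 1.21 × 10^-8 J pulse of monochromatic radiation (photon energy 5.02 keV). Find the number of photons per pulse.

Per-photon energy: E = 8.043 × 10^-16 J (from energy = 5.02 keV).
N = E_total / E_photon = 1.21 × 10^-8 J / 8.043 × 10^-16 J = 1.50 × 10^7.

1.50 × 10^7 photons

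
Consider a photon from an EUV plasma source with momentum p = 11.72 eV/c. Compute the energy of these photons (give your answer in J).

1.88e-18 J

Convert to SI: p = 11.72 eV/c = 6.2635e-27 kg·m/s.
Apply E = pc: E = 1.878e-18 J.
So E ≈ 1.88e-18 J.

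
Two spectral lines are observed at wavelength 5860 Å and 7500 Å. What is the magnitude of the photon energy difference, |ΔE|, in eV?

0.463 eV

Using E = hc/λ: E₁ = 3.390 × 10^-19 J, E₂ = 2.649 × 10^-19 J.
|ΔE| = |3.390 × 10^-19 − 2.649 × 10^-19| = 7.41 × 10^-20 J = 0.463 eV.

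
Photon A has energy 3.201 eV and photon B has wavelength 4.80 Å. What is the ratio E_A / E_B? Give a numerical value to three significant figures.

E_A = 5.129 × 10^-19 J (from energy = 3.201 eV, via E given directly).
E_B = 4.138 × 10^-16 J (from wavelength = 4.80 Å, via E = hc/λ).
Ratio = 5.129 × 10^-19 / 4.138 × 10^-16 = 1.24 × 10^-3.

1.24 × 10^-3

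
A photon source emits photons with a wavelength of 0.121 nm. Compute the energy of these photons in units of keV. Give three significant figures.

Take h = 6.62607015e-34 J·s, c = 2.99792458e8 m/s, 1 eV = 1.602176634e-19 J.
First convert: λ = 0.121 nm = 1.21e-10 m.
Apply E = hc/λ: E = 1.642e-15 J.
Converting to keV: E = 10.25 keV ≈ 10.2 keV.

10.2 keV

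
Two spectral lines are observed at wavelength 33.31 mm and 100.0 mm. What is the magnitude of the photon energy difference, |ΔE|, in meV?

Using E = hc/λ: E₁ = 5.9635e-24 J, E₂ = 1.9864e-24 J.
|ΔE| = |5.9635e-24 − 1.9864e-24| = 3.98e-24 J = 0.0248 meV.

0.0248 meV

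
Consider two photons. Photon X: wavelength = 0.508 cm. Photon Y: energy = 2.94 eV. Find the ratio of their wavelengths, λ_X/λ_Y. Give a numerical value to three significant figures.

1.20 × 10^4

λ_X = 0.005080 m (from wavelength = 0.508 cm, via λ given directly).
λ_Y = 4.217 × 10^-7 m (from energy = 2.94 eV, via λ = hc/E).
Ratio = 0.005080 / 4.217 × 10^-7 = 1.20 × 10^4.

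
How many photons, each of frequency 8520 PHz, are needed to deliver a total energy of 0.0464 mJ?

8.22 × 10^9 photons

Per-photon energy: E = 5.645 × 10^-15 J (from frequency = 8520 PHz).
N = E_total / E_photon = 4.64 × 10^-5 J / 5.645 × 10^-15 J = 8.22 × 10^9.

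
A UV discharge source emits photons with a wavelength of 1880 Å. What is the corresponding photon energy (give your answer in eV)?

First convert: λ = 1880 Å = 1.88e-7 m.
The photon relation is E = hc/λ, giving E = 1.057e-18 J.
Converting to eV: E = 6.595 eV ≈ 6.59 eV.

6.59 eV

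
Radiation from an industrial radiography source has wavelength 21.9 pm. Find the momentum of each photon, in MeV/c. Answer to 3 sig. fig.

0.0566 MeV/c

Take h = 6.62607015 × 10^-34 J·s, c = 2.99792458 × 10^8 m/s, 1 eV = 1.602176634 × 10^-19 J.
In SI units: λ = 21.9 pm = 2.19 × 10^-11 m.
Since p = h/λ for a photon, p = 3.026 × 10^-23 kg·m/s.
Converting to MeV/c: p = 0.05661 MeV/c ≈ 0.0566 MeV/c.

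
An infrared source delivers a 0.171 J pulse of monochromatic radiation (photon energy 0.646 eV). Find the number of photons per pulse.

Per-photon energy: E = 1.035 × 10^-19 J (from energy = 0.646 eV).
N = E_total / E_photon = 0.171 J / 1.035 × 10^-19 J = 1.65 × 10^18.

1.65 × 10^18 photons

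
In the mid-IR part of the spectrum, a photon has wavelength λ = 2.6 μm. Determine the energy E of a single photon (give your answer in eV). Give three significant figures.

Take h = 6.62607015e-34 J·s, c = 2.99792458e8 m/s, 1 eV = 1.602176634e-19 J.
First convert: λ = 2.6 μm = 2.6e-6 m.
For a photon E = hc/λ, so E = 7.640e-20 J.
Converting to eV: E = 0.4769 eV ≈ 0.477 eV.

0.477 eV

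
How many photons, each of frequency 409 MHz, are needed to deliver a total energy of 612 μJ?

2.26 × 10^21 photons

Per-photon energy: E = 2.710 × 10^-25 J (from frequency = 409 MHz).
N = E_total / E_photon = 6.12 × 10^-4 J / 2.710 × 10^-25 J = 2.26 × 10^21.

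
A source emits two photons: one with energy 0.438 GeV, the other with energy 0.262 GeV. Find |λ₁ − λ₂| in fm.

1.90 fm

Using λ = hc/E: λ₁ = 2.831e-15 m, λ₂ = 4.732e-15 m.
|Δλ| = |2.831e-15 − 4.732e-15| = 1.90e-15 m = 1.90 fm.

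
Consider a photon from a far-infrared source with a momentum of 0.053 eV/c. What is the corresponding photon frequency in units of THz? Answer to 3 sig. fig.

12.8 THz

Use h = 6.62607015e-34 J·s, c = 2.99792458e8 m/s, 1 eV = 1.602176634e-19 J.
In SI units: p = 0.053 eV/c = 2.8325e-29 kg·m/s.
Apply f = pc/h: f = 1.282e13 Hz.
Converting to THz: f = 12.82 THz ≈ 12.8 THz.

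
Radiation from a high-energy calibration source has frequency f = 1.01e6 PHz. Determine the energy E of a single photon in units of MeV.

4.18 MeV

(h = 6.62607015e-34 J·s, 1 eV = 1.602176634e-19 J.)
In SI units: f = 1.01e6 PHz = 1.01e21 Hz.
The photon relation is E = hf, giving E = 6.692e-13 J.
Converting to MeV: E = 4.177 MeV ≈ 4.18 MeV.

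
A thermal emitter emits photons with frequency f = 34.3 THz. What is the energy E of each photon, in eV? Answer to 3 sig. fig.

0.142 eV

Convert to SI: f = 34.3 THz = 3.43 × 10^13 Hz.
Since E = hf for a photon, E = 2.273 × 10^-20 J.
Converting to eV: E = 0.1419 eV ≈ 0.142 eV.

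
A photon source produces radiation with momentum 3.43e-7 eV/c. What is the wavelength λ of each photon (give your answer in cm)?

361 cm

Use h = 6.62607015e-34 J·s, c = 2.99792458e8 m/s, 1 eV = 1.602176634e-19 J.
Convert to SI: p = 3.43e-7 eV/c = 1.8331e-34 kg·m/s.
The photon relation is λ = h/p, giving λ = 3.615 m.
Converting to cm: λ = 361.5 cm ≈ 361 cm.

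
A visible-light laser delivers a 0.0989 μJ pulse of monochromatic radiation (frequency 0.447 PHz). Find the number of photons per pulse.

Per-photon energy: E = 2.962 × 10^-19 J (from frequency = 0.447 PHz).
N = E_total / E_photon = 9.89 × 10^-8 J / 2.962 × 10^-19 J = 3.34 × 10^11.

3.34 × 10^11 photons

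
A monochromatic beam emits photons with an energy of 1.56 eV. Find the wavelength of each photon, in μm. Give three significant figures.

(h = 6.62607015 × 10^-34 J·s, c = 2.99792458 × 10^8 m/s, 1 eV = 1.602176634 × 10^-19 J.)
In SI units: E = 1.56 eV = 2.4994 × 10^-19 J.
Since λ = hc/E for a photon, λ = 7.948 × 10^-7 m.
Converting to μm: λ = 0.7948 μm ≈ 0.795 μm.

0.795 μm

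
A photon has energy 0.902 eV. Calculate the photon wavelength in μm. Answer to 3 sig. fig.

1.37 μm

Convert to SI: E = 0.902 eV = 1.4452 × 10^-19 J.
For a photon λ = hc/E, so λ = 1.375 × 10^-6 m.
Converting to μm: λ = 1.375 μm ≈ 1.37 μm.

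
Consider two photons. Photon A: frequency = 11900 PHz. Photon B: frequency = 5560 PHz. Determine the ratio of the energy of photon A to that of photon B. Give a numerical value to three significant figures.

2.14

E_A = 7.885 × 10^-15 J (from frequency = 11900 PHz, via E = hf).
E_B = 3.684 × 10^-15 J (from frequency = 5560 PHz, via E = hf).
Ratio = 7.885 × 10^-15 / 3.684 × 10^-15 = 2.14.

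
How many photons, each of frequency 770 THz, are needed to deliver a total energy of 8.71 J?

1.71·10^19 photons

Per-photon energy: E = 5.102·10^-19 J (from frequency = 770 THz).
N = E_total / E_photon = 8.71 J / 5.102·10^-19 J = 1.71·10^19.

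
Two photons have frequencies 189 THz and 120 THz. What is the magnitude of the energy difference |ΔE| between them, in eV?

Using E = hf: E₁ = 1.252·10^-19 J, E₂ = 7.951·10^-20 J.
|ΔE| = |1.252·10^-19 − 7.951·10^-20| = 4.57·10^-20 J = 0.285 eV.

0.285 eV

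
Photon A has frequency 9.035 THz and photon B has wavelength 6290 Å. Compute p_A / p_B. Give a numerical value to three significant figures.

p_A = 1.997 × 10^-29 kg·m/s (from frequency = 9.035 THz, via p = hf/c).
p_B = 1.053 × 10^-27 kg·m/s (from wavelength = 6290 Å, via p = h/λ).
Ratio = 1.997 × 10^-29 / 1.053 × 10^-27 = 0.0190.

0.0190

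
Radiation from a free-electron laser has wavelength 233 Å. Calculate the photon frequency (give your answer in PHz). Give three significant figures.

12.9 PHz

(c = 2.99792458 × 10^8 m/s.)
First convert: λ = 233 Å = 2.33 × 10^-8 m.
The photon relation is f = c/λ, giving f = 1.287 × 10^16 Hz.
Converting to PHz: f = 12.87 PHz ≈ 12.9 PHz.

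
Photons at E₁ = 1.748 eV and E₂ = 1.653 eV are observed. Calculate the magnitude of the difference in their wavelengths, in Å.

408 Å

Using λ = hc/E: λ₁ = 7.0929e-7 m, λ₂ = 7.5006e-7 m.
|Δλ| = |7.0929e-7 − 7.5006e-7| = 4.08e-8 m = 408 Å.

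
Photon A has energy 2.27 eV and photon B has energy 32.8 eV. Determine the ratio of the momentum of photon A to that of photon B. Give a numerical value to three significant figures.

p_A = 1.213e-27 kg·m/s (from energy = 2.27 eV, via p = E/c).
p_B = 1.753e-26 kg·m/s (from energy = 32.8 eV, via p = E/c).
Ratio = 1.213e-27 / 1.753e-26 = 0.0692.

0.0692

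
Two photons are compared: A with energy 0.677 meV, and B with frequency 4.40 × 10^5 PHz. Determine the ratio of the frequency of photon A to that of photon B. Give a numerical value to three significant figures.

3.72 × 10^-10

f_A = 1.637 × 10^11 Hz (from energy = 0.677 meV, via f = E/h).
f_B = 4.400 × 10^20 Hz (from frequency = 4.40 × 10^5 PHz, via f given directly).
Ratio = 1.637 × 10^11 / 4.400 × 10^20 = 3.72 × 10^-10.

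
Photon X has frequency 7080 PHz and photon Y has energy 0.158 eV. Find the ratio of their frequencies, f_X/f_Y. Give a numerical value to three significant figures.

f_X = 7.080 × 10^18 Hz (from frequency = 7080 PHz, via f given directly).
f_Y = 3.820 × 10^13 Hz (from energy = 0.158 eV, via f = E/h).
Ratio = 7.080 × 10^18 / 3.820 × 10^13 = 1.85 × 10^5.

1.85 × 10^5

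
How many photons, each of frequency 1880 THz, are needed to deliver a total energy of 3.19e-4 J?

Per-photon energy: E = 1.246e-18 J (from frequency = 1880 THz).
N = E_total / E_photon = 3.19e-4 J / 1.246e-18 J = 2.56e14.

2.56e14 photons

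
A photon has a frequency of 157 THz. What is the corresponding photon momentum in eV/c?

0.649 eV/c

In SI units: f = 157 THz = 1.57e14 Hz.
The photon relation is p = hf/c, giving p = 3.470e-28 kg·m/s.
Converting to eV/c: p = 0.6493 eV/c ≈ 0.649 eV/c.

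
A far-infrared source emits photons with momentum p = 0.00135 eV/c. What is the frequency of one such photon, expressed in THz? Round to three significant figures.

0.326 THz

First convert: p = 0.00135 eV/c = 7.2148e-31 kg·m/s.
Since f = pc/h for a photon, f = 3.264e11 Hz.
Converting to THz: f = 0.3264 THz ≈ 0.326 THz.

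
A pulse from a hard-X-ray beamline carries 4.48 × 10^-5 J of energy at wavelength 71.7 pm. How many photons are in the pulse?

Per-photon energy: E = 2.770 × 10^-15 J (from wavelength = 71.7 pm).
N = E_total / E_photon = 4.48 × 10^-5 J / 2.770 × 10^-15 J = 1.62 × 10^10.

1.62 × 10^10 photons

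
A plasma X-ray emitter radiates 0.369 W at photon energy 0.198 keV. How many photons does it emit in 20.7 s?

Total energy: E_total = P·t = 0.369 × 20.7 = 7.638 J.
Per-photon energy: E = 3.172 × 10^-17 J.
N = E_total / E_photon = 2.41 × 10^17.

2.41 × 10^17 photons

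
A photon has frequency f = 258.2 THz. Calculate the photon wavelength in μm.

(c = 2.99792458·10^8 m/s.)
Convert to SI: f = 258.2 THz = 2.582·10^14 Hz.
The photon relation is λ = c/f, giving λ = 1.161·10^-6 m.
Converting to μm: λ = 1.161 μm ≈ 1.16 μm.

1.16 μm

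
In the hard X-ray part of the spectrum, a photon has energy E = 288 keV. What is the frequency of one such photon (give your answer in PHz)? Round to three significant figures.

(h = 6.62607015e-34 J·s, 1 eV = 1.602176634e-19 J.)
Convert to SI: E = 288 keV = 4.6143e-14 J.
The photon relation is f = E/h, giving f = 6.964e19 Hz.
Converting to PHz: f = 69640 PHz ≈ 6.96e4 PHz.

6.96e4 PHz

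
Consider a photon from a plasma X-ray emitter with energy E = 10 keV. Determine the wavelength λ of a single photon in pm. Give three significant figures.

Take h = 6.62607015 × 10^-34 J·s, c = 2.99792458 × 10^8 m/s, 1 eV = 1.602176634 × 10^-19 J.
First convert: E = 10 keV = 1.6022 × 10^-15 J.
Since λ = hc/E for a photon, λ = 1.240 × 10^-10 m.
Converting to pm: λ = 124.0 pm ≈ 124 pm.

124 pm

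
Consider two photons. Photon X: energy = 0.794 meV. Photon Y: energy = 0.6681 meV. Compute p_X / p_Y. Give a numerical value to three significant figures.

1.19

p_X = 4.243 × 10^-31 kg·m/s (from energy = 0.794 meV, via p = E/c).
p_Y = 3.571 × 10^-31 kg·m/s (from energy = 0.6681 meV, via p = E/c).
Ratio = 4.243 × 10^-31 / 3.571 × 10^-31 = 1.19.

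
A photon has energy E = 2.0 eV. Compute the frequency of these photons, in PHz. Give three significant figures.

(h = 6.62607015e-34 J·s, 1 eV = 1.602176634e-19 J.)
First convert: E = 2.0 eV = 3.2044e-19 J.
The photon relation is f = E/h, giving f = 4.836e14 Hz.
Converting to PHz: f = 0.4836 PHz ≈ 0.484 PHz.

0.484 PHz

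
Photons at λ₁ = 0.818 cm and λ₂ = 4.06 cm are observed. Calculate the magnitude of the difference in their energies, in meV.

Using E = hc/λ: E₁ = 2.428 × 10^-23 J, E₂ = 4.893 × 10^-24 J.
|ΔE| = |2.428 × 10^-23 − 4.893 × 10^-24| = 1.94 × 10^-23 J = 0.121 meV.

0.121 meV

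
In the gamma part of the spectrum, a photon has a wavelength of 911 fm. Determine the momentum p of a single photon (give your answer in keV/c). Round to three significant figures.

In SI units: λ = 911 fm = 9.11·10^-13 m.
Since p = h/λ for a photon, p = 7.273·10^-22 kg·m/s.
Converting to keV/c: p = 1361 keV/c ≈ 1360 keV/c.

1360 keV/c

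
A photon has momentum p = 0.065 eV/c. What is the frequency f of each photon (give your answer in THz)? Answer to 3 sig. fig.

First convert: p = 0.065 eV/c = 3.4738e-29 kg·m/s.
For a photon f = pc/h, so f = 1.572e13 Hz.
Converting to THz: f = 15.72 THz ≈ 15.7 THz.

15.7 THz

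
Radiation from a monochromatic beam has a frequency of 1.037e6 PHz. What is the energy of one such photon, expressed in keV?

Take h = 6.62607015e-34 J·s, 1 eV = 1.602176634e-19 J.
In SI units: f = 1.037e6 PHz = 1.037e21 Hz.
Apply E = hf: E = 6.871e-13 J.
Converting to keV: E = 4289 keV ≈ 4290 keV.

4290 keV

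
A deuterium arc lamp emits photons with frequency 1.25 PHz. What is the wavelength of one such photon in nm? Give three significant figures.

240 nm

First convert: f = 1.25 PHz = 1.25·10^15 Hz.
For a photon λ = c/f, so λ = 2.398·10^-7 m.
Converting to nm: λ = 239.8 nm ≈ 240 nm.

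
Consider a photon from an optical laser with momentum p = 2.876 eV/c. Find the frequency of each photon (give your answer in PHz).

0.695 PHz

First convert: p = 2.876 eV/c = 1.5370·10^-27 kg·m/s.
The photon relation is f = pc/h, giving f = 6.954·10^14 Hz.
Converting to PHz: f = 0.6954 PHz ≈ 0.695 PHz.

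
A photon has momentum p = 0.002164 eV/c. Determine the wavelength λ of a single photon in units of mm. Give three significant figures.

0.573 mm

(h = 6.62607015e-34 J·s, c = 2.99792458e8 m/s, 1 eV = 1.602176634e-19 J.)
In SI units: p = 0.002164 eV/c = 1.1565e-30 kg·m/s.
Since λ = h/p for a photon, λ = 5.729e-4 m.
Converting to mm: λ = 0.5729 mm ≈ 0.573 mm.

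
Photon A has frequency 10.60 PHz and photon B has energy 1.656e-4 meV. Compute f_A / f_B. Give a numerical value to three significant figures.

f_A = 1.060e16 Hz (from frequency = 10.60 PHz, via f given directly).
f_B = 4.004e7 Hz (from energy = 1.656e-4 meV, via f = E/h).
Ratio = 1.060e16 / 4.004e7 = 2.65e8.

2.65e8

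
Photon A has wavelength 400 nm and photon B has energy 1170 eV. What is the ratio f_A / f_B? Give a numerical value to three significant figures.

2.65·10^-3

f_A = 7.495·10^14 Hz (from wavelength = 400 nm, via f = c/λ).
f_B = 2.829·10^17 Hz (from energy = 1170 eV, via f = E/h).
Ratio = 7.495·10^14 / 2.829·10^17 = 2.65·10^-3.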